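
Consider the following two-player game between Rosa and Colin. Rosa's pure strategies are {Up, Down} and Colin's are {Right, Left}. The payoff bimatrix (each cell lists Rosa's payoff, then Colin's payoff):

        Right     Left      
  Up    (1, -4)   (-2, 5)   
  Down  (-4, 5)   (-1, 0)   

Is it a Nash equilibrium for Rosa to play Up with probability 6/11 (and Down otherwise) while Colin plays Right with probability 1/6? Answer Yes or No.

No

Given Rosa's mix p = 6/11, Colin's payoff from Right is 1/11 but from Left is 30/11. Colin strictly prefers Left, so Colin would not mix.
So the proposed profile is not a Nash equilibrium.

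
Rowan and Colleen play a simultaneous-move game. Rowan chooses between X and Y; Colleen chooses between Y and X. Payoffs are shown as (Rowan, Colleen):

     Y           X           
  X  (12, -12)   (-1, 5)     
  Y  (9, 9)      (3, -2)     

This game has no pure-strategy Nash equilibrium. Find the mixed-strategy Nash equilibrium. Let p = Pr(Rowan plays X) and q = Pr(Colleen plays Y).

In a mixed equilibrium Colleen is indifferent between Y and X; this condition fixes p.
  Colleen's payoff to Y: p·(-12) + (1−p)·9 = -21p + 9
  Colleen's payoff to X: p·5 + (1−p)·(-2) = 7p - 2
  -21p + 9 = 7p - 2  ⇒  -28p = -11  ⇒  p = 11/28.
Rowan's indifference between X and Y determines Colleen's mixing probability q:
  Rowan's payoff from X: q·12 + (1−q)·(-1) = 13q - 1
  Rowan's payoff from Y: q·9 + (1−q)·3 = 6q + 3
  13q - 1 = 6q + 3  ⇒  7q = 4  ⇒  q = 4/7.

p = 11/28, q = 4/7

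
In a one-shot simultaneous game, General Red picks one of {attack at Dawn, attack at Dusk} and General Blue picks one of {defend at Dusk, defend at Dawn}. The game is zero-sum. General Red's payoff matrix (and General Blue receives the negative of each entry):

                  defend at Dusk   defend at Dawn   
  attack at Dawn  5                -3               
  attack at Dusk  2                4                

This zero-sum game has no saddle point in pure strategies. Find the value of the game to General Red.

In a mixed equilibrium General Red is indifferent between attack at Dawn and attack at Dusk; this condition fixes q.
  General Red's payoff to attack at Dawn: q·5 + (1−q)·(-3) = 8q - 3
  General Red's payoff to attack at Dusk: q·2 + (1−q)·4 = -2q + 4
  8q - 3 = -2q + 4  ⇒  10q = 7  ⇒  q = 7/10.
The value is General Red's expected payoff against this mix (using attack at Dawn): (7/10)·5 + (3/10)·(-3) = 13/5.

v = 13/5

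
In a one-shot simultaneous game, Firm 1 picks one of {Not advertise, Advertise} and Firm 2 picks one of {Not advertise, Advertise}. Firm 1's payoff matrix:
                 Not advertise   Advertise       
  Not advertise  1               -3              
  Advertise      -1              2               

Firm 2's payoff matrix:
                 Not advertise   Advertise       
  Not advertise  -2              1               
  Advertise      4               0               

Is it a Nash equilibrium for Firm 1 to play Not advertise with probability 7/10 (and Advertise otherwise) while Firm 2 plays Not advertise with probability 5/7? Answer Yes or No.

No

Given Firm 1's mix p = 7/10, Firm 2's payoff from Not advertise is -1/5 but from Advertise is 7/10. Firm 2 strictly prefers Advertise, so Firm 2 would not mix.
So the proposed profile is not a Nash equilibrium.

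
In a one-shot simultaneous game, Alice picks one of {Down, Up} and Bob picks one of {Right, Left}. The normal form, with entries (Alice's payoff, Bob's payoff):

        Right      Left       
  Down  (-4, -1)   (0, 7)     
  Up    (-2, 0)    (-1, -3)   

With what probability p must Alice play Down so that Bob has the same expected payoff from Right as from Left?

Bob's indifference between Right and Left determines Alice's mixing probability p:
  Bob's payoff to Right: p·(-1) + (1−p)·0 = -p
  Bob's payoff to Left: p·7 + (1−p)·(-3) = 10p - 3
  -p = 10p - 3  ⇒  -11p = -3  ⇒  p = 3/11.

p = 3/11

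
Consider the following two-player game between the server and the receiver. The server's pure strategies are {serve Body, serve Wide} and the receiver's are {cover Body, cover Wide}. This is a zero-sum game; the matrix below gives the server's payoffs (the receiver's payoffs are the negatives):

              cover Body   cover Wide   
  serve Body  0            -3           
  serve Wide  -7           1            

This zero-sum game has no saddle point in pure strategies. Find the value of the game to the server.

v = -21/11

The receiver's mix must leave the server indifferent between serve Body and serve Wide.
  the server's expected payoff from serve Body: q·0 + (1−q)·(-3) = 3q - 3
  the server's expected payoff from serve Wide: q·(-7) + (1−q)·1 = -8q + 1
  3q - 3 = -8q + 1  ⇒  11q = 4  ⇒  q = 4/11.
The value is the server's expected payoff against this mix (using serve Body): (4/11)·0 + (7/11)·(-3) = -21/11.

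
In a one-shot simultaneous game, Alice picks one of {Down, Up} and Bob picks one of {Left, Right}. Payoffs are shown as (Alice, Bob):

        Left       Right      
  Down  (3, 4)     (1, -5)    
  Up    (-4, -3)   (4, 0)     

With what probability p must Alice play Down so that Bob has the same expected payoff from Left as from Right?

p = 1/4

For Bob to be willing to mix, Bob must be indifferent between Left and Right, which pins down Alice's mix.
  Bob's expected payoff from Left: p·4 + (1−p)·(-3) = 7p - 3
  Bob's expected payoff from Right: p·(-5) + (1−p)·0 = -5p
  7p - 3 = -5p  ⇒  12p = 3  ⇒  p = 1/4.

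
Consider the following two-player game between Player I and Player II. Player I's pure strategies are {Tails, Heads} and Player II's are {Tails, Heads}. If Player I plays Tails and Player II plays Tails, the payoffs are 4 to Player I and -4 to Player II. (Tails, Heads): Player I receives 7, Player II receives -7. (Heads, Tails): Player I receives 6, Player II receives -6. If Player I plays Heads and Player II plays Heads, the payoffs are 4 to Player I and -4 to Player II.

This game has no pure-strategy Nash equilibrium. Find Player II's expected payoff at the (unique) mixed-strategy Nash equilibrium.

Set Player II's expected payoff from Tails equal to that from Heads:
  Player II's payoff from Tails: p·(-4) + (1−p)·(-6) = 2p - 6
  Player II's payoff from Heads: p·(-7) + (1−p)·(-4) = -3p - 4
  2p - 6 = -3p - 4  ⇒  5p = 2  ⇒  p = 2/5.
At equilibrium Player II is indifferent across columns, so Player II's payoff equals the payoff from Tails: (2/5)·(-4) + (3/5)·(-6) = -26/5.

-26/5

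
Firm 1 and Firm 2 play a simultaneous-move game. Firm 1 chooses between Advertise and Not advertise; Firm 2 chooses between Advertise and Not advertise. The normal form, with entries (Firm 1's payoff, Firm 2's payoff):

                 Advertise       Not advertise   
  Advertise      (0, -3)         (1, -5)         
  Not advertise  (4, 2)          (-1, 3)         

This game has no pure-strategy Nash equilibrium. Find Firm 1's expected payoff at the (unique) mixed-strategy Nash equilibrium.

2/3

Firm 2's mix must leave Firm 1 indifferent between Advertise and Not advertise.
  Firm 1's payoff from Advertise: q·0 + (1−q)·1 = -q + 1
  Firm 1's payoff from Not advertise: q·4 + (1−q)·(-1) = 5q - 1
  -q + 1 = 5q - 1  ⇒  -6q = -2  ⇒  q = 1/3.
At equilibrium Firm 1 is indifferent across rows, so Firm 1's payoff equals the payoff from Advertise: (1/3)·0 + (2/3)·1 = 2/3.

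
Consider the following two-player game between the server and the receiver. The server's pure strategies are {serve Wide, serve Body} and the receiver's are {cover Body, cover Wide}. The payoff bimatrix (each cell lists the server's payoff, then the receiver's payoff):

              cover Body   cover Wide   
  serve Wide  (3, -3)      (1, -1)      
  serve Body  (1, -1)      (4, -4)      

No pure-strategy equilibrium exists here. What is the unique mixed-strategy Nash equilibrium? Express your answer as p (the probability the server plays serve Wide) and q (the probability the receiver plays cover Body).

p = 3/5, q = 3/5

The receiver's indifference between cover Body and cover Wide determines the server's mixing probability p:
  the receiver's payoff from cover Body: p·(-3) + (1−p)·(-1) = -2p - 1
  the receiver's payoff from cover Wide: p·(-1) + (1−p)·(-4) = 3p - 4
  -2p - 1 = 3p - 4  ⇒  -5p = -3  ⇒  p = 3/5.
In a mixed equilibrium the server is indifferent between serve Wide and serve Body; this condition fixes q.
  the server's expected payoff from serve Wide: q·3 + (1−q)·1 = 2q + 1
  the server's expected payoff from serve Body: q·1 + (1−q)·4 = -3q + 4
  2q + 1 = -3q + 4  ⇒  5q = 3  ⇒  q = 3/5.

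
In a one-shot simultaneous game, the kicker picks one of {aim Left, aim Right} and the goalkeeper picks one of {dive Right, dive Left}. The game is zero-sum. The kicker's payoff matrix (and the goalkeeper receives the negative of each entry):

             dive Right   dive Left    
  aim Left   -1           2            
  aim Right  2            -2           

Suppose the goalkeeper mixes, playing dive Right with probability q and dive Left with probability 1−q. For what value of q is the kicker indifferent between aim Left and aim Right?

q = 4/7

In a mixed equilibrium the kicker is indifferent between aim Left and aim Right; this condition fixes q.
  the kicker's payoff to aim Left: q·(-1) + (1−q)·2 = -3q + 2
  the kicker's payoff to aim Right: q·2 + (1−q)·(-2) = 4q - 2
  -3q + 2 = 4q - 2  ⇒  -7q = -4  ⇒  q = 4/7.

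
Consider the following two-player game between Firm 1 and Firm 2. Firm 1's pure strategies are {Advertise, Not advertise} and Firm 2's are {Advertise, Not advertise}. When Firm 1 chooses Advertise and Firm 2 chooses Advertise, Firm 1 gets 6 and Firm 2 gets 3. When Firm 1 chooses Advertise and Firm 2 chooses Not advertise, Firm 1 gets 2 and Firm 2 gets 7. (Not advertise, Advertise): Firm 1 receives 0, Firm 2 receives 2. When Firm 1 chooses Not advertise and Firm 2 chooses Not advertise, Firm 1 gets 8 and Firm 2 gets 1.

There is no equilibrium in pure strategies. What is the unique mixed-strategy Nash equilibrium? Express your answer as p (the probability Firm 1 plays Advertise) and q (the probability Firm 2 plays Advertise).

p = 1/5, q = 1/2

Firm 2's indifference between Advertise and Not advertise determines Firm 1's mixing probability p:
  Firm 2's expected payoff from Advertise: p·3 + (1−p)·2 = p + 2
  Firm 2's expected payoff from Not advertise: p·7 + (1−p)·1 = 6p + 1
  p + 2 = 6p + 1  ⇒  -5p = -1  ⇒  p = 1/5.
Set Firm 1's expected payoff from Advertise equal to that from Not advertise:
  Firm 1's expected payoff from Advertise: q·6 + (1−q)·2 = 4q + 2
  Firm 1's expected payoff from Not advertise: q·0 + (1−q)·8 = -8q + 8
  4q + 2 = -8q + 8  ⇒  12q = 6  ⇒  q = 1/2.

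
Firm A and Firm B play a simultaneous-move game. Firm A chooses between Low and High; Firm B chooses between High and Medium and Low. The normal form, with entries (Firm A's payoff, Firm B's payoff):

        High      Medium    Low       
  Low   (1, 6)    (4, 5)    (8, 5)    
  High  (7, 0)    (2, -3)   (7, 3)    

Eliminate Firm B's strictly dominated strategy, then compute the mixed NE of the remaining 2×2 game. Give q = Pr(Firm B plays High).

Firm B's strategy Medium is strictly dominated by High: 6 > 5 and 0 > -3. Eliminate Medium.
Firm A's indifference between Low and High determines Firm B's mixing probability q:
  Firm A's payoff from Low: q·1 + (1−q)·8 = -7q + 8
  Firm A's payoff from High: q·7 + (1−q)·7 = 7
  -7q + 8 = 7  ⇒  -7q = -1  ⇒  q = 1/7.

q = 1/7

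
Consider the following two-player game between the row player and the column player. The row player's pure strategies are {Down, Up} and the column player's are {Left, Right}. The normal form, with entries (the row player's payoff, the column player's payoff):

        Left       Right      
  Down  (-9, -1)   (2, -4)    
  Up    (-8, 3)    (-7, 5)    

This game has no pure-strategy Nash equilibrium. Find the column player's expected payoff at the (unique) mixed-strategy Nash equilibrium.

7/5

The column player's indifference between Left and Right determines the row player's mixing probability p:
  the column player's payoff from Left: p·(-1) + (1−p)·3 = -4p + 3
  the column player's payoff from Right: p·(-4) + (1−p)·5 = -9p + 5
  -4p + 3 = -9p + 5  ⇒  5p = 2  ⇒  p = 2/5.
At equilibrium the column player is indifferent across columns, so the column player's payoff equals the payoff from Left: (2/5)·(-1) + (3/5)·3 = 7/5.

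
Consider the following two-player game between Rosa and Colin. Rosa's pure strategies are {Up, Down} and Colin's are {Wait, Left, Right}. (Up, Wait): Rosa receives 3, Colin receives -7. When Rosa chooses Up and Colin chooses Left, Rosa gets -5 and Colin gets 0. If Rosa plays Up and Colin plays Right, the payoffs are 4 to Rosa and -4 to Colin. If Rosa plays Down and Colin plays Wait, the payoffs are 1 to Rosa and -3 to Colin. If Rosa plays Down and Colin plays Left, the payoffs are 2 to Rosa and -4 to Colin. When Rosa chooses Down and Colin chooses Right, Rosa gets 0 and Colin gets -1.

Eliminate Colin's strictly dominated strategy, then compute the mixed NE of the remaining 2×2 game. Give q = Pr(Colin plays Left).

Colin's strategy Wait is strictly dominated by Right: -4 > -7 and -1 > -3. Eliminate Wait.
Set Rosa's expected payoff from Up equal to that from Down:
  Rosa's payoff from Up: q·(-5) + (1−q)·4 = -9q + 4
  Rosa's payoff from Down: q·2 + (1−q)·0 = 2q
  -9q + 4 = 2q  ⇒  -11q = -4  ⇒  q = 4/11.

q = 4/11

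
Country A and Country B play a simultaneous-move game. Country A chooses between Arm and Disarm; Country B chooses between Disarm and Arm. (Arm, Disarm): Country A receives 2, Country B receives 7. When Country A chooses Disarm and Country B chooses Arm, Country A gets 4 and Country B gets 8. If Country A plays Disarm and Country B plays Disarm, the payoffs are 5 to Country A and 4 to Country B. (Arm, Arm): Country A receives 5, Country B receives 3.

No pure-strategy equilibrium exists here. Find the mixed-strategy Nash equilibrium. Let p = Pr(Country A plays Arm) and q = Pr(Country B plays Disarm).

Country B's indifference between Disarm and Arm determines Country A's mixing probability p:
  Country B's payoff from Disarm: p·7 + (1−p)·4 = 3p + 4
  Country B's payoff from Arm: p·3 + (1−p)·8 = -5p + 8
  3p + 4 = -5p + 8  ⇒  8p = 4  ⇒  p = 1/2.
Country A's indifference between Arm and Disarm determines Country B's mixing probability q:
  Country A's payoff from Arm: q·2 + (1−q)·5 = -3q + 5
  Country A's payoff from Disarm: q·5 + (1−q)·4 = q + 4
  -3q + 5 = q + 4  ⇒  -4q = -1  ⇒  q = 1/4.

p = 1/2, q = 1/4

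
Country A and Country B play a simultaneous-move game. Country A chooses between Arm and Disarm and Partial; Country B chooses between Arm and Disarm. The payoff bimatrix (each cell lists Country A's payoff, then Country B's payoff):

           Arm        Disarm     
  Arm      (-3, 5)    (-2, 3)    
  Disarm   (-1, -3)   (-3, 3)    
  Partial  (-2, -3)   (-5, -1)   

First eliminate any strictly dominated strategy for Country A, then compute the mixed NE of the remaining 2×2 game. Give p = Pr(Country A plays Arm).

p = 3/4

Country A's strategy Partial is strictly dominated by Disarm: -1 > -2 and -3 > -5. Eliminate Partial.
Country B's indifference between Arm and Disarm determines Country A's mixing probability p:
  Country B's payoff from Arm: p·5 + (1−p)·(-3) = 8p - 3
  Country B's payoff from Disarm: p·3 + (1−p)·3 = 3
  8p - 3 = 3  ⇒  8p = 6  ⇒  p = 3/4.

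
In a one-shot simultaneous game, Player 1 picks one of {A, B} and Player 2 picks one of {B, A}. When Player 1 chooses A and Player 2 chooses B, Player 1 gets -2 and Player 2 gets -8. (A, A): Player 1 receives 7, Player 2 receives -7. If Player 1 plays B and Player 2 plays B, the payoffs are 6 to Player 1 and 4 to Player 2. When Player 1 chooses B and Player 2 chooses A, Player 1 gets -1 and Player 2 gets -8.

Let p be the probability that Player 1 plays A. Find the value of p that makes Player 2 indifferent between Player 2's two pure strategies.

Player 2's indifference between B and A determines Player 1's mixing probability p:
  Player 2's payoff from B: p·(-8) + (1−p)·4 = -12p + 4
  Player 2's payoff from A: p·(-7) + (1−p)·(-8) = p - 8
  -12p + 4 = p - 8  ⇒  -13p = -12  ⇒  p = 12/13.

p = 12/13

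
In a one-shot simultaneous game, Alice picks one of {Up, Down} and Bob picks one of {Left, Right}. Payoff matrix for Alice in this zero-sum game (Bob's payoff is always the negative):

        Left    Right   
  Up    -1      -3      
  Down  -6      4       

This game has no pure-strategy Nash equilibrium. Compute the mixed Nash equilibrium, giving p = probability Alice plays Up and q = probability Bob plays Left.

p = 5/6, q = 7/12

In a mixed equilibrium Bob is indifferent between Left and Right; this condition fixes p.
  Bob's payoff from Left: p·1 + (1−p)·6 = -5p + 6
  Bob's payoff from Right: p·3 + (1−p)·(-4) = 7p - 4
  -5p + 6 = 7p - 4  ⇒  -12p = -10  ⇒  p = 5/6.
Set Alice's expected payoff from Up equal to that from Down:
  Alice's payoff to Up: q·(-1) + (1−q)·(-3) = 2q - 3
  Alice's payoff to Down: q·(-6) + (1−q)·4 = -10q + 4
  2q - 3 = -10q + 4  ⇒  12q = 7  ⇒  q = 7/12.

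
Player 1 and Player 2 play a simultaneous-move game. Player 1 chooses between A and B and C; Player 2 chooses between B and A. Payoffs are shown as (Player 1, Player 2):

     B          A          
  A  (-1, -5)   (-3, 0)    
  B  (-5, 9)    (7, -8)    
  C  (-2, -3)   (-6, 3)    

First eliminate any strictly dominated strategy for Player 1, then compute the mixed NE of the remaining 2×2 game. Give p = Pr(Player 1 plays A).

p = 17/22

Player 1's strategy C is strictly dominated by A: -1 > -2 and -3 > -6. Eliminate C.
For Player 2 to be willing to mix, Player 2 must be indifferent between B and A, which pins down Player 1's mix.
  Player 2's expected payoff from B: p·(-5) + (1−p)·9 = -14p + 9
  Player 2's expected payoff from A: p·0 + (1−p)·(-8) = 8p - 8
  -14p + 9 = 8p - 8  ⇒  -22p = -17  ⇒  p = 17/22.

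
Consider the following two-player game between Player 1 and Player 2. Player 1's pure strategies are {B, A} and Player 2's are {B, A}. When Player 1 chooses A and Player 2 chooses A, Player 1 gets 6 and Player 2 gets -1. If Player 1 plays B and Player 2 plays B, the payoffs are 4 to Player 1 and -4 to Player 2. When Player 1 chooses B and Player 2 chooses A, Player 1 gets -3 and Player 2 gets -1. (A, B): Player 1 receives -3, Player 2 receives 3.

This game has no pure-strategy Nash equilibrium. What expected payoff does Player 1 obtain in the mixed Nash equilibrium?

15/16

Set Player 1's expected payoff from B equal to that from A:
  Player 1's payoff to B: q·4 + (1−q)·(-3) = 7q - 3
  Player 1's payoff to A: q·(-3) + (1−q)·6 = -9q + 6
  7q - 3 = -9q + 6  ⇒  16q = 9  ⇒  q = 9/16.
At equilibrium Player 1 is indifferent across rows, so Player 1's payoff equals the payoff from B: (9/16)·4 + (7/16)·(-3) = 15/16.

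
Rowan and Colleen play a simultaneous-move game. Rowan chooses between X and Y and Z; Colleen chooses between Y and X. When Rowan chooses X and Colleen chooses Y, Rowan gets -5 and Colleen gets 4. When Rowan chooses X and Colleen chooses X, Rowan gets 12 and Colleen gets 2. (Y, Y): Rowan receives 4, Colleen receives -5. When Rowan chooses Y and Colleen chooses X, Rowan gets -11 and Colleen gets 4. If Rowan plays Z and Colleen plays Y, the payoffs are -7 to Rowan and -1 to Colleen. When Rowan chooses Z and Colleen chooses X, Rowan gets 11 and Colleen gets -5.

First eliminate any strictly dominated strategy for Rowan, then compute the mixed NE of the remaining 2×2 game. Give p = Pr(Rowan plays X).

Rowan's strategy Z is strictly dominated by X: -5 > -7 and 12 > 11. Eliminate Z.
Rowan's mix must leave Colleen indifferent between Y and X.
  Colleen's expected payoff from Y: p·4 + (1−p)·(-5) = 9p - 5
  Colleen's expected payoff from X: p·2 + (1−p)·4 = -2p + 4
  9p - 5 = -2p + 4  ⇒  11p = 9  ⇒  p = 9/11.

p = 9/11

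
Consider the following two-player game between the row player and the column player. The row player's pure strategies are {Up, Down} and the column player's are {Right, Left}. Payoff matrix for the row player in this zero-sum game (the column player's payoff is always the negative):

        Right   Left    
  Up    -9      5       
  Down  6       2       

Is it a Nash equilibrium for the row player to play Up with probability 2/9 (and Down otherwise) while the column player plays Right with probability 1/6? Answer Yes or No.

Yes

Check the column player's indifference given the row player's mix p = 2/9:
  payoff from Right = -8/3; payoff from Left = -8/3 — equal.
Check the row player's indifference given the column player's mix q = 1/6:
  payoff from Up = 8/3; payoff from Down = 8/3 — equal.
Both players are indifferent, so neither can profitably deviate.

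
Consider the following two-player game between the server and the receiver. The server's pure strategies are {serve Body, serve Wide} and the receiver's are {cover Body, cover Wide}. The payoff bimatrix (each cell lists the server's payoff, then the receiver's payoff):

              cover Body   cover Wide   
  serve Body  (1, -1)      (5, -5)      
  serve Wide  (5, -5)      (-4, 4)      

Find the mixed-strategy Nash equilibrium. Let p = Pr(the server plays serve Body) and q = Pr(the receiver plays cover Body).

In a mixed equilibrium the receiver is indifferent between cover Body and cover Wide; this condition fixes p.
  the receiver's payoff from cover Body: p·(-1) + (1−p)·(-5) = 4p - 5
  the receiver's payoff from cover Wide: p·(-5) + (1−p)·4 = -9p + 4
  4p - 5 = -9p + 4  ⇒  13p = 9  ⇒  p = 9/13.
The receiver's mix must leave the server indifferent between serve Body and serve Wide.
  the server's payoff from serve Body: q·1 + (1−q)·5 = -4q + 5
  the server's payoff from serve Wide: q·5 + (1−q)·(-4) = 9q - 4
  -4q + 5 = 9q - 4  ⇒  -13q = -9  ⇒  q = 9/13.

p = 9/13, q = 9/13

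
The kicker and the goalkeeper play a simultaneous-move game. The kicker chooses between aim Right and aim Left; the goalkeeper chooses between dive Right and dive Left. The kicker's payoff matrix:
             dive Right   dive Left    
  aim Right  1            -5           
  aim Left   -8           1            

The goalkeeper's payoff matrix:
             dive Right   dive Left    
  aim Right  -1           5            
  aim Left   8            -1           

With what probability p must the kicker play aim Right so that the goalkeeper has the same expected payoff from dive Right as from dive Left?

For the goalkeeper to be willing to mix, the goalkeeper must be indifferent between dive Right and dive Left, which pins down the kicker's mix.
  the goalkeeper's payoff to dive Right: p·(-1) + (1−p)·8 = -9p + 8
  the goalkeeper's payoff to dive Left: p·5 + (1−p)·(-1) = 6p - 1
  -9p + 8 = 6p - 1  ⇒  -15p = -9  ⇒  p = 3/5.

p = 3/5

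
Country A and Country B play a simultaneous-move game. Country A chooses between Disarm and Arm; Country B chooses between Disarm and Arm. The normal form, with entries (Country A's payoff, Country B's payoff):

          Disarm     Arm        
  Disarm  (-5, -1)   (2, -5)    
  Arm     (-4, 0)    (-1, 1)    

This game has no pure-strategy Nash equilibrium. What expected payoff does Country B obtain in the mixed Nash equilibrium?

-1/5

In a mixed equilibrium Country B is indifferent between Disarm and Arm; this condition fixes p.
  Country B's payoff to Disarm: p·(-1) + (1−p)·0 = -p
  Country B's payoff to Arm: p·(-5) + (1−p)·1 = -6p + 1
  -p = -6p + 1  ⇒  5p = 1  ⇒  p = 1/5.
At equilibrium Country B is indifferent across columns, so Country B's payoff equals the payoff from Disarm: (1/5)·(-1) + (4/5)·0 = -1/5.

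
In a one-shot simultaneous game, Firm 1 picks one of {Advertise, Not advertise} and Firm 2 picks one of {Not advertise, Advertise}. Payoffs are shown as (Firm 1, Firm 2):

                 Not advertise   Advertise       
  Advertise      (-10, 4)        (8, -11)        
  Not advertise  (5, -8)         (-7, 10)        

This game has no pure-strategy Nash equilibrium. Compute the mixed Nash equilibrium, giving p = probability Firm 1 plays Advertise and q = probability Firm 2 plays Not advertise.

Firm 2's indifference between Not advertise and Advertise determines Firm 1's mixing probability p:
  Firm 2's expected payoff from Not advertise: p·4 + (1−p)·(-8) = 12p - 8
  Firm 2's expected payoff from Advertise: p·(-11) + (1−p)·10 = -21p + 10
  12p - 8 = -21p + 10  ⇒  33p = 18  ⇒  p = 6/11.
In a mixed equilibrium Firm 1 is indifferent between Advertise and Not advertise; this condition fixes q.
  Firm 1's expected payoff from Advertise: q·(-10) + (1−q)·8 = -18q + 8
  Firm 1's expected payoff from Not advertise: q·5 + (1−q)·(-7) = 12q - 7
  -18q + 8 = 12q - 7  ⇒  -30q = -15  ⇒  q = 1/2.

p = 6/11, q = 1/2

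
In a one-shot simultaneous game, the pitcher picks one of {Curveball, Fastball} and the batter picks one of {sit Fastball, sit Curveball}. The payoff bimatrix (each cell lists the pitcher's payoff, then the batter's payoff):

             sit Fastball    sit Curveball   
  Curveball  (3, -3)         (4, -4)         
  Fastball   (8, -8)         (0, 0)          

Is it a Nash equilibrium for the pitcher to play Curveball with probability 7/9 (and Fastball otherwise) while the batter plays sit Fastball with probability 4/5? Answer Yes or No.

Given the pitcher's mix p = 7/9, the batter's payoff from sit Fastball is -37/9 but from sit Curveball is -28/9. The batter strictly prefers sit Curveball, so the batter would not mix.
So the proposed profile is not a Nash equilibrium.

No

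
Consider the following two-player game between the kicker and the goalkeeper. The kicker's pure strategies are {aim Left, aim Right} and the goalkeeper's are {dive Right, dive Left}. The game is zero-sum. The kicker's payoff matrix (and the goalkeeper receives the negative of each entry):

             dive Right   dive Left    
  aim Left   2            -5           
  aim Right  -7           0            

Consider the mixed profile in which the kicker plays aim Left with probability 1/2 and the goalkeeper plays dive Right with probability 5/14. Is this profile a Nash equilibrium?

Check the goalkeeper's indifference given the kicker's mix p = 1/2:
  payoff from dive Right = 5/2; payoff from dive Left = 5/2 — equal.
Check the kicker's indifference given the goalkeeper's mix q = 5/14:
  payoff from aim Left = -5/2; payoff from aim Right = -5/2 — equal.
Both players are indifferent, so neither can profitably deviate.

Yes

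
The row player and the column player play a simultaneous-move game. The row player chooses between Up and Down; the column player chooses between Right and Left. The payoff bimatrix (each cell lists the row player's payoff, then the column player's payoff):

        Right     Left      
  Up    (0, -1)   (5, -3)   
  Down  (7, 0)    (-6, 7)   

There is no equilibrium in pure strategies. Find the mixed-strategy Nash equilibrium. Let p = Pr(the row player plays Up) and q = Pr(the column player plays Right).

The column player's indifference between Right and Left determines the row player's mixing probability p:
  the column player's expected payoff from Right: p·(-1) + (1−p)·0 = -p
  the column player's expected payoff from Left: p·(-3) + (1−p)·7 = -10p + 7
  -p = -10p + 7  ⇒  9p = 7  ⇒  p = 7/9.
Set the row player's expected payoff from Up equal to that from Down:
  the row player's payoff to Up: q·0 + (1−q)·5 = -5q + 5
  the row player's payoff to Down: q·7 + (1−q)·(-6) = 13q - 6
  -5q + 5 = 13q - 6  ⇒  -18q = -11  ⇒  q = 11/18.

p = 7/9, q = 11/18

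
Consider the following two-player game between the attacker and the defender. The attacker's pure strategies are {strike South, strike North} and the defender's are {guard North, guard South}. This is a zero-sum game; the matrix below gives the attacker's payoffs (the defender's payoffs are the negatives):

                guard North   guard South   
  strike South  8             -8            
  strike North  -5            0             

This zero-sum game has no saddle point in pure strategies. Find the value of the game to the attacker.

The defender's mix must leave the attacker indifferent between strike South and strike North.
  the attacker's payoff to strike South: q·8 + (1−q)·(-8) = 16q - 8
  the attacker's payoff to strike North: q·(-5) + (1−q)·0 = -5q
  16q - 8 = -5q  ⇒  21q = 8  ⇒  q = 8/21.
The value is the attacker's expected payoff against this mix (using strike South): (8/21)·8 + (13/21)·(-8) = -40/21.

v = -40/21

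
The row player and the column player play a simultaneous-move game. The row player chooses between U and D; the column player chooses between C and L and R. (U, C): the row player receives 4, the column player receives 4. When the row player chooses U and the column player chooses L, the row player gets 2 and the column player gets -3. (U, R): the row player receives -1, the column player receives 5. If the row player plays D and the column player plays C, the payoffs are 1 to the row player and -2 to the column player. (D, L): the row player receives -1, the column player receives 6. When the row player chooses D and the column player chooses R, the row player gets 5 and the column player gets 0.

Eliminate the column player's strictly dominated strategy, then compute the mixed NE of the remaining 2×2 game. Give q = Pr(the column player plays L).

The column player's strategy C is strictly dominated by R: 5 > 4 and 0 > -2. Eliminate C.
Set the row player's expected payoff from U equal to that from D:
  the row player's payoff to U: q·2 + (1−q)·(-1) = 3q - 1
  the row player's payoff to D: q·(-1) + (1−q)·5 = -6q + 5
  3q - 1 = -6q + 5  ⇒  9q = 6  ⇒  q = 2/3.

q = 2/3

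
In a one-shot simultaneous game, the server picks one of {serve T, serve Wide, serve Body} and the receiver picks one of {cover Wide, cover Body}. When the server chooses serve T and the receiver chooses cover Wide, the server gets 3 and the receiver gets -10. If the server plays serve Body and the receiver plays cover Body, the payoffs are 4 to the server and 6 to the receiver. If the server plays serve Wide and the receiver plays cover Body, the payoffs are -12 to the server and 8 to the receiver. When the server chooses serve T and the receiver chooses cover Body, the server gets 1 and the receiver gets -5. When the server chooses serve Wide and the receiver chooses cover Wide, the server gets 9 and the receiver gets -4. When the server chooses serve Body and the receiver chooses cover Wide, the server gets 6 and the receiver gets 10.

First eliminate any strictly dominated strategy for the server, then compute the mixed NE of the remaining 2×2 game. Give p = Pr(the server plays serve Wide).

The server's strategy serve T is strictly dominated by serve Body: 6 > 3 and 4 > 1. Eliminate serve T.
The server's mix must leave the receiver indifferent between cover Wide and cover Body.
  the receiver's payoff to cover Wide: p·(-4) + (1−p)·10 = -14p + 10
  the receiver's payoff to cover Body: p·8 + (1−p)·6 = 2p + 6
  -14p + 10 = 2p + 6  ⇒  -16p = -4  ⇒  p = 1/4.

p = 1/4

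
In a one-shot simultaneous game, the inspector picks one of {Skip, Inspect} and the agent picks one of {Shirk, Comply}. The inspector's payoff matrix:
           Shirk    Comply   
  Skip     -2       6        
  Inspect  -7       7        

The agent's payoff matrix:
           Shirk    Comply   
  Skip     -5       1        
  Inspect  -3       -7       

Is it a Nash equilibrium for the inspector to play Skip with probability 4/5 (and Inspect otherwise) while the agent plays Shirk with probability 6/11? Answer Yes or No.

Given the inspector's mix p = 4/5, the agent's payoff from Shirk is -23/5 but from Comply is -3/5. The agent strictly prefers Comply, so the agent would not mix.
So the proposed profile is not a Nash equilibrium.

No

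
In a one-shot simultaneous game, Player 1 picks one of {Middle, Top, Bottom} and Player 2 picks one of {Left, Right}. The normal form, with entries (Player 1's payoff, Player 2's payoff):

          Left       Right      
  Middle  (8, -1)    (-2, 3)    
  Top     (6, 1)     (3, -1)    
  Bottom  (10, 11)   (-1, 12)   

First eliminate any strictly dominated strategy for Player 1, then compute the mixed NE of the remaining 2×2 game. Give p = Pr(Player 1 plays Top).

Player 1's strategy Middle is strictly dominated by Bottom: 10 > 8 and -1 > -2. Eliminate Middle.
Set Player 2's expected payoff from Left equal to that from Right:
  Player 2's expected payoff from Left: p·1 + (1−p)·11 = -10p + 11
  Player 2's expected payoff from Right: p·(-1) + (1−p)·12 = -13p + 12
  -10p + 11 = -13p + 12  ⇒  3p = 1  ⇒  p = 1/3.

p = 1/3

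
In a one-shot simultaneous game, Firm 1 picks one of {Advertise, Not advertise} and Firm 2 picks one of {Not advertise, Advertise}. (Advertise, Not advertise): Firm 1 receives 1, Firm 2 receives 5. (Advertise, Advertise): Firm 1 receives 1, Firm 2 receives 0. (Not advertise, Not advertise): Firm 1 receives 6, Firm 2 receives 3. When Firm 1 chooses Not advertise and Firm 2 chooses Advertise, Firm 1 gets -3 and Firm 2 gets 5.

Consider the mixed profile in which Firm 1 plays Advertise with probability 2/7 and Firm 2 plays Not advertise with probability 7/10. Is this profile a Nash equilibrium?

No

Given Firm 2's mix q = 7/10, Firm 1's payoff from Advertise is 1 but from Not advertise is 33/10. Firm 1 strictly prefers Not advertise, so Firm 1 would not mix.
So the proposed profile is not a Nash equilibrium.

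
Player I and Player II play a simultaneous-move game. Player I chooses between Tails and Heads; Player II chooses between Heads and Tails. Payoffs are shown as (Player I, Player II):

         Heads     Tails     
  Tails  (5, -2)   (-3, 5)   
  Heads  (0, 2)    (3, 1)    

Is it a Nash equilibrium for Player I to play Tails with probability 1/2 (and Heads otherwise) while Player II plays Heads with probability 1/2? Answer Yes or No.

No

Given Player I's mix p = 1/2, Player II's payoff from Heads is 0 but from Tails is 3. Player II strictly prefers Tails, so Player II would not mix.
So the proposed profile is not a Nash equilibrium.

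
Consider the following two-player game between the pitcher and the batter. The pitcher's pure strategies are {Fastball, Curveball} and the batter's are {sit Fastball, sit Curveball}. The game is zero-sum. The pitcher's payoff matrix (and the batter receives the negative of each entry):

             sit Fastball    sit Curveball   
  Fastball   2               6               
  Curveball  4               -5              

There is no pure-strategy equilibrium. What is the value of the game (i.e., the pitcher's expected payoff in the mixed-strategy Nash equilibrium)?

v = 34/13

The batter's mix must leave the pitcher indifferent between Fastball and Curveball.
  the pitcher's payoff to Fastball: q·2 + (1−q)·6 = -4q + 6
  the pitcher's payoff to Curveball: q·4 + (1−q)·(-5) = 9q - 5
  -4q + 6 = 9q - 5  ⇒  -13q = -11  ⇒  q = 11/13.
The value is the pitcher's expected payoff against this mix (using Fastball): (11/13)·2 + (2/13)·6 = 34/13.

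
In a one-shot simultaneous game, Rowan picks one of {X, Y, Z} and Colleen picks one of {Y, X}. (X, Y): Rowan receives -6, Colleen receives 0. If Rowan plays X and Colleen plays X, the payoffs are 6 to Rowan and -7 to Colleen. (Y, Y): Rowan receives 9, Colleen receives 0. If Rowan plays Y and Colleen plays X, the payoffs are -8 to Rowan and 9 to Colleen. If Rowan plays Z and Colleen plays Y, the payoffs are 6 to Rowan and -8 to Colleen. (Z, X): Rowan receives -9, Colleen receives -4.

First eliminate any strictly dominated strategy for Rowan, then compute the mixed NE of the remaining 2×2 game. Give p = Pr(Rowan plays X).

Rowan's strategy Z is strictly dominated by Y: 9 > 6 and -8 > -9. Eliminate Z.
Set Colleen's expected payoff from Y equal to that from X:
  Colleen's payoff to Y: p·0 + (1−p)·0 = 0
  Colleen's payoff to X: p·(-7) + (1−p)·9 = -16p + 9
  0 = -16p + 9  ⇒  16p = 9  ⇒  p = 9/16.

p = 9/16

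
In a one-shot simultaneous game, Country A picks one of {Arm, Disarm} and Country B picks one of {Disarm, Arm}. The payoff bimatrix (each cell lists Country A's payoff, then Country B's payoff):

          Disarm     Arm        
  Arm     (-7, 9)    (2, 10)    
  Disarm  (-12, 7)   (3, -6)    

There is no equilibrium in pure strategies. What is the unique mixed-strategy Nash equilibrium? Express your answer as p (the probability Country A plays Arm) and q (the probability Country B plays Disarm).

p = 13/14, q = 1/6

In a mixed equilibrium Country B is indifferent between Disarm and Arm; this condition fixes p.
  Country B's expected payoff from Disarm: p·9 + (1−p)·7 = 2p + 7
  Country B's expected payoff from Arm: p·10 + (1−p)·(-6) = 16p - 6
  2p + 7 = 16p - 6  ⇒  -14p = -13  ⇒  p = 13/14.
Set Country A's expected payoff from Arm equal to that from Disarm:
  Country A's payoff to Arm: q·(-7) + (1−q)·2 = -9q + 2
  Country A's payoff to Disarm: q·(-12) + (1−q)·3 = -15q + 3
  -9q + 2 = -15q + 3  ⇒  6q = 1  ⇒  q = 1/6.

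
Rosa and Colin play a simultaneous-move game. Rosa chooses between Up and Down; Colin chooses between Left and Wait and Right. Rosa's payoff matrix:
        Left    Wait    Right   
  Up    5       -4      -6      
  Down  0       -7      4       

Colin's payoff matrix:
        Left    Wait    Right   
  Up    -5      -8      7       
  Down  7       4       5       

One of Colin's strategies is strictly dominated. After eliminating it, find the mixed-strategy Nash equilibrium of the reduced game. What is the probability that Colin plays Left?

q = 2/3

Colin's strategy Wait is strictly dominated by Left: -5 > -8 and 7 > 4. Eliminate Wait.
In a mixed equilibrium Rosa is indifferent between Up and Down; this condition fixes q.
  Rosa's payoff to Up: q·5 + (1−q)·(-6) = 11q - 6
  Rosa's payoff to Down: q·0 + (1−q)·4 = -4q + 4
  11q - 6 = -4q + 4  ⇒  15q = 10  ⇒  q = 2/3.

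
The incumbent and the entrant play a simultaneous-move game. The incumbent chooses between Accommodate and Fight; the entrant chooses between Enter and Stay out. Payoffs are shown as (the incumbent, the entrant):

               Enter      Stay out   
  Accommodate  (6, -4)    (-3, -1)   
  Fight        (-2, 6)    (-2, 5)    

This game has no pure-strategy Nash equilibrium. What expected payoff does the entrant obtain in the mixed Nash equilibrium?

7/2

The entrant's indifference between Enter and Stay out determines the incumbent's mixing probability p:
  the entrant's expected payoff from Enter: p·(-4) + (1−p)·6 = -10p + 6
  the entrant's expected payoff from Stay out: p·(-1) + (1−p)·5 = -6p + 5
  -10p + 6 = -6p + 5  ⇒  -4p = -1  ⇒  p = 1/4.
At equilibrium the entrant is indifferent across columns, so the entrant's payoff equals the payoff from Enter: (1/4)·(-4) + (3/4)·6 = 7/2.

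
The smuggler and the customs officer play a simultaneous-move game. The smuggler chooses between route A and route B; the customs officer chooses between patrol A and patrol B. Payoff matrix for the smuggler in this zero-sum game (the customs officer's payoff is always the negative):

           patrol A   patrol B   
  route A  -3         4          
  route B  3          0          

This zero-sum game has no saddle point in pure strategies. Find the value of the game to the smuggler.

For the smuggler to be willing to mix, the smuggler must be indifferent between route A and route B, which pins down the customs officer's mix.
  the smuggler's payoff to route A: q·(-3) + (1−q)·4 = -7q + 4
  the smuggler's payoff to route B: q·3 + (1−q)·0 = 3q
  -7q + 4 = 3q  ⇒  -10q = -4  ⇒  q = 2/5.
The value is the smuggler's expected payoff against this mix (using route A): (2/5)·(-3) + (3/5)·4 = 6/5.

v = 6/5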